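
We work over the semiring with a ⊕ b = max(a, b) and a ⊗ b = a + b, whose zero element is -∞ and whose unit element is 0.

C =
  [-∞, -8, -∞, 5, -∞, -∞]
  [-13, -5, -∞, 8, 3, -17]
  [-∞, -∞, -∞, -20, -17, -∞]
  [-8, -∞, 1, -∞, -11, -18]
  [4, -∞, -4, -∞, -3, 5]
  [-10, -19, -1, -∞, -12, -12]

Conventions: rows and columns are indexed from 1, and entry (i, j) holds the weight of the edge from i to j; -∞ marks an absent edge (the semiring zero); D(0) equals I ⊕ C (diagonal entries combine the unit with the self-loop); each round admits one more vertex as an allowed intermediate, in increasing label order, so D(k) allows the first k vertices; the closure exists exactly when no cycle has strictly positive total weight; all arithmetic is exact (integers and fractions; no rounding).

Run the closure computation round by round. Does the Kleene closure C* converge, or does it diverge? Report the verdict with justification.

D(0):
  [0, -8, -∞, 5, -∞, -∞]
  [-13, 0, -∞, 8, 3, -17]
  [-∞, -∞, 0, -20, -17, -∞]
  [-8, -∞, 1, 0, -11, -18]
  [4, -∞, -4, -∞, 0, 5]
  [-10, -19, -1, -∞, -12, 0]
D(1):
  [0, -8, -∞, 5, -∞, -∞]
  [-13, 0, -∞, 8, 3, -17]
  [-∞, -∞, 0, -20, -17, -∞]
  [-8, -16, 1, 0, -11, -18]
  [4, -4, -4, 9, 0, 5]
  [-10, -18, -1, -5, -12, 0]
D(2):
  [0, -8, -∞, 5, -5, -25]
  [-13, 0, -∞, 8, 3, -17]
  [-∞, -∞, 0, -20, -17, -∞]
  [-8, -16, 1, 0, -11, -18]
  [4, -4, -4, 9, 0, 5]
  [-10, -18, -1, -5, -12, 0]
D(3):
  [0, -8, -∞, 5, -5, -25]
  [-13, 0, -∞, 8, 3, -17]
  [-∞, -∞, 0, -20, -17, -∞]
  [-8, -16, 1, 0, -11, -18]
  [4, -4, -4, 9, 0, 5]
  [-10, -18, -1, -5, -12, 0]
D(4):
  [0, -8, 6, 5, -5, -13]
  [0, 0, 9, 8, 3, -10]
  [-28, -36, 0, -20, -17, -38]
  [-8, -16, 1, 0, -11, -18]
  [4, -4, 10, 9, 0, 5]
  [-10, -18, -1, -5, -12, 0]
D(5):
  [0, -8, 6, 5, -5, 0]
  [7, 0, 13, 12, 3, 8]
  [-13, -21, 0, -8, -17, -12]
  [-7, -15, 1, 0, -11, -6]
  [4, -4, 10, 9, 0, 5]
  [-8, -16, -1, -3, -12, 0]
D(6):
  [0, -8, 6, 5, -5, 0]
  [7, 0, 13, 12, 3, 8]
  [-13, -21, 0, -8, -17, -12]
  [-7, -15, 1, 0, -11, -6]
  [4, -4, 10, 9, 0, 5]
  [-8, -16, -1, -3, -12, 0]
Key observation: every diagonal entry stays at the unit through all rounds, so no improving cycle exists.
Answer: CONVERGES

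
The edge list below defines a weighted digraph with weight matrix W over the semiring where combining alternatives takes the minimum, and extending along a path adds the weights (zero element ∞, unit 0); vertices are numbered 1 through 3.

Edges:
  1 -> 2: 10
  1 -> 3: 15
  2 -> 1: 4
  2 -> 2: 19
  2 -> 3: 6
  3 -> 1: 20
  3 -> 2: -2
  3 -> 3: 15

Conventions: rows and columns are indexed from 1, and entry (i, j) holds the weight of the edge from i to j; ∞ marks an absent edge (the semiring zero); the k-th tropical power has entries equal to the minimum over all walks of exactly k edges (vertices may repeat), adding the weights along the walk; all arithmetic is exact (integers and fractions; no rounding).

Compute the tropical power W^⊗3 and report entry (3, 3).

W^⊗2:
  [14, 13, 16]
  [23, 4, 19]
  [2, 13, 4]
W^⊗3:
  [17, 14, 19]
  [8, 17, 10]
  [17, 2, 17]
Key observation: the optimum is the walk 3->2->1->3, with weight (-2) + 4 + 15 = 17.
Optimal value attained by: walk 3->2->1->3.
Answer: (W^⊗3)[3][3] = 17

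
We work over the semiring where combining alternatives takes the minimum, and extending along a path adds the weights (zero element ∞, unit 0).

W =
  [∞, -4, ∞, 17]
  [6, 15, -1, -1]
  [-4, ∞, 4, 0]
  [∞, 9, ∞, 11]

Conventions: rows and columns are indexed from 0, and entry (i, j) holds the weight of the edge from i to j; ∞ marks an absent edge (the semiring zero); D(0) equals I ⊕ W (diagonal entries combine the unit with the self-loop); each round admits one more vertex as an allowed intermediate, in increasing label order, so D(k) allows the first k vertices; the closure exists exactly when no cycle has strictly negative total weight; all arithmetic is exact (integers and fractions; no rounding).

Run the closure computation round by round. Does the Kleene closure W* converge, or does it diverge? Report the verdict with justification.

D(0):
  [0, -4, ∞, 17]
  [6, 0, -1, -1]
  [-4, ∞, 0, 0]
  [∞, 9, ∞, 0]
D(1):
  [0, -4, ∞, 17]
  [6, 0, -1, -1]
  [-4, -8, 0, 0]
  [∞, 9, ∞, 0]
Detection: at round 2, diagonal entry (2, 2) turns strictly negative.
Key observation: the cycle 2->0->1->2 has total weight (-4) + (-4) + (-1), which is strictly negative.
Answer: DIVERGES — negative cycle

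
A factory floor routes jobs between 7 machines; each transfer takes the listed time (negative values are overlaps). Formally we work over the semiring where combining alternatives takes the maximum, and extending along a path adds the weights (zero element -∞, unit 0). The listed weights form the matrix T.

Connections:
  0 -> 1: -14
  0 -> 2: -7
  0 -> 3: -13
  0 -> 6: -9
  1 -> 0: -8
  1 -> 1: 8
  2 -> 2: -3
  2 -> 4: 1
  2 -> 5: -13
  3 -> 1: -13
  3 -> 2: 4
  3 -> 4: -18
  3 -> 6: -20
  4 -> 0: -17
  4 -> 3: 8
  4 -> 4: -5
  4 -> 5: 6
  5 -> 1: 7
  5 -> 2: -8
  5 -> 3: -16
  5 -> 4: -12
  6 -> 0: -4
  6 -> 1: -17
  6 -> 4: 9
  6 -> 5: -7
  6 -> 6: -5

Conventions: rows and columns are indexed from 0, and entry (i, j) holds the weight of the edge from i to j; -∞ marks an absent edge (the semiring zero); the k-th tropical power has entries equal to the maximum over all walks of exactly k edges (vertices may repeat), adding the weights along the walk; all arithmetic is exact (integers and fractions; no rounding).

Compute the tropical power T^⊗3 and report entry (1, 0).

T^⊗2:
  [-13, -6, -9, -∞, 0, -16, -14]
  [0, 16, -15, -21, -∞, -∞, -17]
  [-16, -6, -6, 9, -2, 7, -∞]
  [-21, -5, 1, -10, 5, -9, -25]
  [-22, 13, 12, 3, -6, 1, -12]
  [-1, 15, -11, -4, -7, -6, -36]
  [-8, 0, -11, 17, 4, 15, -10]
T^⊗3:
  [-14, 2, -12, 8, -5, 6, -19]
  [8, 24, -7, -13, -8, -24, -9]
  [-14, 14, 13, 6, -5, 4, -11]
  [-12, 3, -2, 13, 2, 11, -30]
  [5, 21, 9, 2, 13, 0, -17]
  [7, 23, 0, 1, -10, -1, -10]
  [-8, 22, 21, 12, 3, 10, -3]
Key observation: the optimum is the walk 1->1->1->0, with weight 8 + 8 + (-8) = 8.
Optimal value attained by: walk 1->1->1->0.
Answer: (T^⊗3)[1][0] = 8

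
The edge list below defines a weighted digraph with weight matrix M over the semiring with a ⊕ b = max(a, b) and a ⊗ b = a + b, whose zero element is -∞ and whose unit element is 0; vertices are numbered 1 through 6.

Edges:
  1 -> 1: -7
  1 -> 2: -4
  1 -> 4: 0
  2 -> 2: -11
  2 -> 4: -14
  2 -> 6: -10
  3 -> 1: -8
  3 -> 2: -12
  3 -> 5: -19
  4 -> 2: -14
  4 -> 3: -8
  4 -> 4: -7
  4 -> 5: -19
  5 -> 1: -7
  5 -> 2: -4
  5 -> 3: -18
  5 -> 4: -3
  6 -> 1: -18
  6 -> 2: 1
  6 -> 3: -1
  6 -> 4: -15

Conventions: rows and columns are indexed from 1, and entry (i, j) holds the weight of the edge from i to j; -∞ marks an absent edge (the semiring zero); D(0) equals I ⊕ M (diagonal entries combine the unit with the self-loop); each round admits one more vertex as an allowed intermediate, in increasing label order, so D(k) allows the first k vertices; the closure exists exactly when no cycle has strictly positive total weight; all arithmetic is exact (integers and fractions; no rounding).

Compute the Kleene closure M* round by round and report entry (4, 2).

D(0):
  [0, -4, -∞, 0, -∞, -∞]
  [-∞, 0, -∞, -14, -∞, -10]
  [-8, -12, 0, -∞, -19, -∞]
  [-∞, -14, -8, 0, -19, -∞]
  [-7, -4, -18, -3, 0, -∞]
  [-18, 1, -1, -15, -∞, 0]
D(1):
  [0, -4, -∞, 0, -∞, -∞]
  [-∞, 0, -∞, -14, -∞, -10]
  [-8, -12, 0, -8, -19, -∞]
  [-∞, -14, -8, 0, -19, -∞]
  [-7, -4, -18, -3, 0, -∞]
  [-18, 1, -1, -15, -∞, 0]
D(2):
  [0, -4, -∞, 0, -∞, -14]
  [-∞, 0, -∞, -14, -∞, -10]
  [-8, -12, 0, -8, -19, -22]
  [-∞, -14, -8, 0, -19, -24]
  [-7, -4, -18, -3, 0, -14]
  [-18, 1, -1, -13, -∞, 0]
D(3):
  [0, -4, -∞, 0, -∞, -14]
  [-∞, 0, -∞, -14, -∞, -10]
  [-8, -12, 0, -8, -19, -22]
  [-16, -14, -8, 0, -19, -24]
  [-7, -4, -18, -3, 0, -14]
  [-9, 1, -1, -9, -20, 0]
D(4):
  [0, -4, -8, 0, -19, -14]
  [-30, 0, -22, -14, -33, -10]
  [-8, -12, 0, -8, -19, -22]
  [-16, -14, -8, 0, -19, -24]
  [-7, -4, -11, -3, 0, -14]
  [-9, 1, -1, -9, -20, 0]
D(5):
  [0, -4, -8, 0, -19, -14]
  [-30, 0, -22, -14, -33, -10]
  [-8, -12, 0, -8, -19, -22]
  [-16, -14, -8, 0, -19, -24]
  [-7, -4, -11, -3, 0, -14]
  [-9, 1, -1, -9, -20, 0]
D(6):
  [0, -4, -8, 0, -19, -14]
  [-19, 0, -11, -14, -30, -10]
  [-8, -12, 0, -8, -19, -22]
  [-16, -14, -8, 0, -19, -24]
  [-7, -4, -11, -3, 0, -14]
  [-9, 1, -1, -9, -20, 0]
Answer: M*[4][2] = -14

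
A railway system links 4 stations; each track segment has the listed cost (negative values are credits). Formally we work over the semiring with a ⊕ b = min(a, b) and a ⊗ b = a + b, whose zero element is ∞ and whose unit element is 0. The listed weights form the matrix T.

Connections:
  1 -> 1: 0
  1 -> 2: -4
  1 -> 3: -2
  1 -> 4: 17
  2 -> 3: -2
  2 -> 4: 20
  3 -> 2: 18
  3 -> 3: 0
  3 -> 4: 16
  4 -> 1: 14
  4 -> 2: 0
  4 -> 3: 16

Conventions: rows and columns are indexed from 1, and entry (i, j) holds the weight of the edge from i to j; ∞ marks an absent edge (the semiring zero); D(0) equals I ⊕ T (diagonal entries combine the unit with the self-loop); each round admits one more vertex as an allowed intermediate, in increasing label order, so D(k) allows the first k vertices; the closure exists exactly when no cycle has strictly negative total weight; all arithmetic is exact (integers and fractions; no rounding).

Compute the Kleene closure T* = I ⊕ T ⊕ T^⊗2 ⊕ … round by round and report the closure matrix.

D(0):
  [0, -4, -2, 17]
  [∞, 0, -2, 20]
  [∞, 18, 0, 16]
  [14, 0, 16, 0]
D(1):
  [0, -4, -2, 17]
  [∞, 0, -2, 20]
  [∞, 18, 0, 16]
  [14, 0, 12, 0]
D(2):
  [0, -4, -6, 16]
  [∞, 0, -2, 20]
  [∞, 18, 0, 16]
  [14, 0, -2, 0]
D(3):
  [0, -4, -6, 10]
  [∞, 0, -2, 14]
  [∞, 18, 0, 16]
  [14, 0, -2, 0]
D(4):
  [0, -4, -6, 10]
  [28, 0, -2, 14]
  [30, 16, 0, 16]
  [14, 0, -2, 0]
Answer: T* = [[0, -4, -6, 10], [28, 0, -2, 14], [30, 16, 0, 16], [14, 0, -2, 0]]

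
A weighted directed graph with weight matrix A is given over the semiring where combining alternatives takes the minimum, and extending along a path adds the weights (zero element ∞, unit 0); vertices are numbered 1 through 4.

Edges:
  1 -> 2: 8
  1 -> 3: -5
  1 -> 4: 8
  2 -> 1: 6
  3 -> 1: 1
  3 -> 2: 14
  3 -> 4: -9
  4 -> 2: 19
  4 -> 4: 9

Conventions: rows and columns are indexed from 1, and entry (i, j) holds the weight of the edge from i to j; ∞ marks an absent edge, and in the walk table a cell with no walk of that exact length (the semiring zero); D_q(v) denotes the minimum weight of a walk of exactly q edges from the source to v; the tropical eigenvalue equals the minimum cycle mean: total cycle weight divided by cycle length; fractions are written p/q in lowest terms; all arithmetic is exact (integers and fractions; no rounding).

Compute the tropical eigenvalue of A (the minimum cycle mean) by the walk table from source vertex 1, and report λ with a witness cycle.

q=0: [0, ∞, ∞, ∞]
q=1: [∞, 8, -5, 8]
q=2: [-4, 9, ∞, -14]
q=3: [15, 4, -9, -5]
q=4: [-8, 5, 10, -18]
Optimal cycle mean attained by: cycle 1->3->1, total (-5) + 1, length 2.
Answer: λ = -2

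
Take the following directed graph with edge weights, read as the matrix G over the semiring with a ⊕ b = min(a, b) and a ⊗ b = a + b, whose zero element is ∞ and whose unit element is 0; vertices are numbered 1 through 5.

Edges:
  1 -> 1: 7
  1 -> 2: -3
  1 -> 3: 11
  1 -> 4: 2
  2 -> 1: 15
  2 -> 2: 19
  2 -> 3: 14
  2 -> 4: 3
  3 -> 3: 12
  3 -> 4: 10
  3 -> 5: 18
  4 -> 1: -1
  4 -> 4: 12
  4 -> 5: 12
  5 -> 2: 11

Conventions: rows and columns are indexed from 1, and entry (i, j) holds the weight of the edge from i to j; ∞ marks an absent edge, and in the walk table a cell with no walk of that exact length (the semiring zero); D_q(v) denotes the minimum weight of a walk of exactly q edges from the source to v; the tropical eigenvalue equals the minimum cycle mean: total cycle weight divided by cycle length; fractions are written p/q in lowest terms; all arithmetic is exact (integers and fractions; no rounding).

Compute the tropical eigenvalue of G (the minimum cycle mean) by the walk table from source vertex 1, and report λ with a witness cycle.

q=0: [0, ∞, ∞, ∞, ∞]
q=1: [7, -3, 11, 2, ∞]
q=2: [1, 4, 11, 0, 14]
q=3: [-1, -2, 12, 3, 12]
q=4: [2, -4, 10, 1, 15]
q=5: [0, -1, 10, -1, 13]
Optimal cycle mean attained by: cycle 1->2->4->1, total (-3) + 3 + (-1), length 3.
Answer: λ = -1/3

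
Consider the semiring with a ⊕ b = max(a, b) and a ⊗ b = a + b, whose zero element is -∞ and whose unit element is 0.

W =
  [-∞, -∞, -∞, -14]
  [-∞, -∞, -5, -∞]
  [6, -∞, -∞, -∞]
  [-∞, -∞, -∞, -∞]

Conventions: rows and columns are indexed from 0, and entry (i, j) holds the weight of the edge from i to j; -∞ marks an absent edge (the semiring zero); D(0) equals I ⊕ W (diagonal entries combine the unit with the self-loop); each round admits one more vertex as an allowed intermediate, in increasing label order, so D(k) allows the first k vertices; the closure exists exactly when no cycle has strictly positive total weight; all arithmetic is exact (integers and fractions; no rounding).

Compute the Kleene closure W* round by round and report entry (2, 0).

D(0):
  [0, -∞, -∞, -14]
  [-∞, 0, -5, -∞]
  [6, -∞, 0, -∞]
  [-∞, -∞, -∞, 0]
D(1):
  [0, -∞, -∞, -14]
  [-∞, 0, -5, -∞]
  [6, -∞, 0, -8]
  [-∞, -∞, -∞, 0]
D(2):
  [0, -∞, -∞, -14]
  [-∞, 0, -5, -∞]
  [6, -∞, 0, -8]
  [-∞, -∞, -∞, 0]
D(3):
  [0, -∞, -∞, -14]
  [1, 0, -5, -13]
  [6, -∞, 0, -8]
  [-∞, -∞, -∞, 0]
D(4):
  [0, -∞, -∞, -14]
  [1, 0, -5, -13]
  [6, -∞, 0, -8]
  [-∞, -∞, -∞, 0]
Answer: W*[2][0] = 6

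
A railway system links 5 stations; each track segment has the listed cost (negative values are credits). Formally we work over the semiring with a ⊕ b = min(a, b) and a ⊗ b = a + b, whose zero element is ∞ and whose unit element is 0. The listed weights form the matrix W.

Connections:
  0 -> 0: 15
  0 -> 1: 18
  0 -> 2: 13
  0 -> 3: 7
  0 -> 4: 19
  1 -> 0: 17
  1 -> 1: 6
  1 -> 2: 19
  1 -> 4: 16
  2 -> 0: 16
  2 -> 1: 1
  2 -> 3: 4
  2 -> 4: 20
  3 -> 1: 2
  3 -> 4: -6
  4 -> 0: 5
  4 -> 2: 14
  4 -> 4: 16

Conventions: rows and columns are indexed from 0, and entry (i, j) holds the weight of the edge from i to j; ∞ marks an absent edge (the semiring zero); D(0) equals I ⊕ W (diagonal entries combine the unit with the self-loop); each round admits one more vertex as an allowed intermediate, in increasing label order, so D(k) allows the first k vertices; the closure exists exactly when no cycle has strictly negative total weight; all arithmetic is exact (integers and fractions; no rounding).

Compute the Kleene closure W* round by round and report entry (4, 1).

D(0):
  [0, 18, 13, 7, 19]
  [17, 0, 19, ∞, 16]
  [16, 1, 0, 4, 20]
  [∞, 2, ∞, 0, -6]
  [5, ∞, 14, ∞, 0]
D(1):
  [0, 18, 13, 7, 19]
  [17, 0, 19, 24, 16]
  [16, 1, 0, 4, 20]
  [∞, 2, ∞, 0, -6]
  [5, 23, 14, 12, 0]
D(2):
  [0, 18, 13, 7, 19]
  [17, 0, 19, 24, 16]
  [16, 1, 0, 4, 17]
  [19, 2, 21, 0, -6]
  [5, 23, 14, 12, 0]
D(3):
  [0, 14, 13, 7, 19]
  [17, 0, 19, 23, 16]
  [16, 1, 0, 4, 17]
  [19, 2, 21, 0, -6]
  [5, 15, 14, 12, 0]
D(4):
  [0, 9, 13, 7, 1]
  [17, 0, 19, 23, 16]
  [16, 1, 0, 4, -2]
  [19, 2, 21, 0, -6]
  [5, 14, 14, 12, 0]
D(5):
  [0, 9, 13, 7, 1]
  [17, 0, 19, 23, 16]
  [3, 1, 0, 4, -2]
  [-1, 2, 8, 0, -6]
  [5, 14, 14, 12, 0]
Answer: W*[4][1] = 14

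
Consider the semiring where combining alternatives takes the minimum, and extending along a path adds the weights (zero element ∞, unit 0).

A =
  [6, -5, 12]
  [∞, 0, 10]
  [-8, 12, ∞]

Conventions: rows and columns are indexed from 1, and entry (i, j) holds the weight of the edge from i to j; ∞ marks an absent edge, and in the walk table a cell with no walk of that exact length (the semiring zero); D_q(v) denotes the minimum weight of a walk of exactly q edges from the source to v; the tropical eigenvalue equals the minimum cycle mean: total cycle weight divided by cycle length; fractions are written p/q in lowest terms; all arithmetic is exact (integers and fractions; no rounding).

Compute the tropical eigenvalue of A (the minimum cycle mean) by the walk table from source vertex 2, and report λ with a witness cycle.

q=0: [∞, 0, ∞]
q=1: [∞, 0, 10]
q=2: [2, 0, 10]
q=3: [2, -3, 10]
Optimal cycle mean attained by: cycle 1->2->3->1, total (-5) + 10 + (-8), length 3.
Answer: λ = -1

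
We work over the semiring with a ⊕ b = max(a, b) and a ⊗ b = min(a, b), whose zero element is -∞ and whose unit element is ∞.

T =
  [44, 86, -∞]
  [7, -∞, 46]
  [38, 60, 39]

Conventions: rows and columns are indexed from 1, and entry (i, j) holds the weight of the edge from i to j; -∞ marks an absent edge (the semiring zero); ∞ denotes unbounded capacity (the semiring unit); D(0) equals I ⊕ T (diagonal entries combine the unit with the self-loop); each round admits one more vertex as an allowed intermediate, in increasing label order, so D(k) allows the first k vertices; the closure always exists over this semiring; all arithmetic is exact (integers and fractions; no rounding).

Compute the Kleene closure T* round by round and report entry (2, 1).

D(0):
  [∞, 86, -∞]
  [7, ∞, 46]
  [38, 60, ∞]
D(1):
  [∞, 86, -∞]
  [7, ∞, 46]
  [38, 60, ∞]
D(2):
  [∞, 86, 46]
  [7, ∞, 46]
  [38, 60, ∞]
D(3):
  [∞, 86, 46]
  [38, ∞, 46]
  [38, 60, ∞]
Answer: T*[2][1] = 38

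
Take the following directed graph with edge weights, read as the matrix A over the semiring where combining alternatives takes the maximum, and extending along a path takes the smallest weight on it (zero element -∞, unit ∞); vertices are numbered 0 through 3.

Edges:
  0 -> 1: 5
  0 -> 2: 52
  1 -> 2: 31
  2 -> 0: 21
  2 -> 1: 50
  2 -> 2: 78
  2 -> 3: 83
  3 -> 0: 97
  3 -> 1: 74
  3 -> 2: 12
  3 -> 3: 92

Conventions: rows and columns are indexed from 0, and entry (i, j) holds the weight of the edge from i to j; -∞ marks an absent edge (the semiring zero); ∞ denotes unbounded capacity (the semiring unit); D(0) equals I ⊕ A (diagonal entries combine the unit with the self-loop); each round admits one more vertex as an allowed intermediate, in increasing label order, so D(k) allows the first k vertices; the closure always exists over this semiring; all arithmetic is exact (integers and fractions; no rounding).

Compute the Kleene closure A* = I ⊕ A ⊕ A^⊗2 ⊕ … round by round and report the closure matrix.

D(0):
  [∞, 5, 52, -∞]
  [-∞, ∞, 31, -∞]
  [21, 50, ∞, 83]
  [97, 74, 12, ∞]
D(1):
  [∞, 5, 52, -∞]
  [-∞, ∞, 31, -∞]
  [21, 50, ∞, 83]
  [97, 74, 52, ∞]
D(2):
  [∞, 5, 52, -∞]
  [-∞, ∞, 31, -∞]
  [21, 50, ∞, 83]
  [97, 74, 52, ∞]
D(3):
  [∞, 50, 52, 52]
  [21, ∞, 31, 31]
  [21, 50, ∞, 83]
  [97, 74, 52, ∞]
D(4):
  [∞, 52, 52, 52]
  [31, ∞, 31, 31]
  [83, 74, ∞, 83]
  [97, 74, 52, ∞]
Answer: A* = [[∞, 52, 52, 52], [31, ∞, 31, 31], [83, 74, ∞, 83], [97, 74, 52, ∞]]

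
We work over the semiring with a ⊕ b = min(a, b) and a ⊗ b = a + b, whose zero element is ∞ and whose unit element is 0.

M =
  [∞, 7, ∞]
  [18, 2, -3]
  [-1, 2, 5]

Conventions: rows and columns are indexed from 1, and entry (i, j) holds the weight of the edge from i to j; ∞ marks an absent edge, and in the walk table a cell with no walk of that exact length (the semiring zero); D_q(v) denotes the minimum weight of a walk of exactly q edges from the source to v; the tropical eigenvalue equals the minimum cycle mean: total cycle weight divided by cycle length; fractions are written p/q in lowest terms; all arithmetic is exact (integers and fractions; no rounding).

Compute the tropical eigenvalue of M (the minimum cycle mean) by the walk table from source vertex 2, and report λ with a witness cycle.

q=0: [∞, 0, ∞]
q=1: [18, 2, -3]
q=2: [-4, -1, -1]
q=3: [-2, 1, -4]
Optimal cycle mean attained by: cycle 2->3->2, total (-3) + 2, length 2.
Answer: λ = -1/2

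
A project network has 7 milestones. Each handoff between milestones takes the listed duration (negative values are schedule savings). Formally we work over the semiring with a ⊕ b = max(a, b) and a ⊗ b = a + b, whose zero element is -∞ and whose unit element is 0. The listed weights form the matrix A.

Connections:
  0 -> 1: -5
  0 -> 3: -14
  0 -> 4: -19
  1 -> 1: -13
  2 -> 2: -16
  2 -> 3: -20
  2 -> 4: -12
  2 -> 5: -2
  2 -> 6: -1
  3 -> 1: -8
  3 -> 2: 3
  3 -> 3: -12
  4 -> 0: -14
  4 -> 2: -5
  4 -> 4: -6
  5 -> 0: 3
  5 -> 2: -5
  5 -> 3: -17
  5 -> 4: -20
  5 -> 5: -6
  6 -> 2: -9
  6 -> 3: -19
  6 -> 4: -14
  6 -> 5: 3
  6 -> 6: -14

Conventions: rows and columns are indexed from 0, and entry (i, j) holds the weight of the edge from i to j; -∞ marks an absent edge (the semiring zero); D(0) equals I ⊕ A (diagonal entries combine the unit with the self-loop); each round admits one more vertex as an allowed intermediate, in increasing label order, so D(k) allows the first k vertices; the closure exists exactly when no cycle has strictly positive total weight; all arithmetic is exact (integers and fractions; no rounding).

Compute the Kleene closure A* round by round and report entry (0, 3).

D(0):
  [0, -5, -∞, -14, -19, -∞, -∞]
  [-∞, 0, -∞, -∞, -∞, -∞, -∞]
  [-∞, -∞, 0, -20, -12, -2, -1]
  [-∞, -8, 3, 0, -∞, -∞, -∞]
  [-14, -∞, -5, -∞, 0, -∞, -∞]
  [3, -∞, -5, -17, -20, 0, -∞]
  [-∞, -∞, -9, -19, -14, 3, 0]
D(1):
  [0, -5, -∞, -14, -19, -∞, -∞]
  [-∞, 0, -∞, -∞, -∞, -∞, -∞]
  [-∞, -∞, 0, -20, -12, -2, -1]
  [-∞, -8, 3, 0, -∞, -∞, -∞]
  [-14, -19, -5, -28, 0, -∞, -∞]
  [3, -2, -5, -11, -16, 0, -∞]
  [-∞, -∞, -9, -19, -14, 3, 0]
D(2):
  [0, -5, -∞, -14, -19, -∞, -∞]
  [-∞, 0, -∞, -∞, -∞, -∞, -∞]
  [-∞, -∞, 0, -20, -12, -2, -1]
  [-∞, -8, 3, 0, -∞, -∞, -∞]
  [-14, -19, -5, -28, 0, -∞, -∞]
  [3, -2, -5, -11, -16, 0, -∞]
  [-∞, -∞, -9, -19, -14, 3, 0]
D(3):
  [0, -5, -∞, -14, -19, -∞, -∞]
  [-∞, 0, -∞, -∞, -∞, -∞, -∞]
  [-∞, -∞, 0, -20, -12, -2, -1]
  [-∞, -8, 3, 0, -9, 1, 2]
  [-14, -19, -5, -25, 0, -7, -6]
  [3, -2, -5, -11, -16, 0, -6]
  [-∞, -∞, -9, -19, -14, 3, 0]
D(4):
  [0, -5, -11, -14, -19, -13, -12]
  [-∞, 0, -∞, -∞, -∞, -∞, -∞]
  [-∞, -28, 0, -20, -12, -2, -1]
  [-∞, -8, 3, 0, -9, 1, 2]
  [-14, -19, -5, -25, 0, -7, -6]
  [3, -2, -5, -11, -16, 0, -6]
  [-∞, -27, -9, -19, -14, 3, 0]
D(5):
  [0, -5, -11, -14, -19, -13, -12]
  [-∞, 0, -∞, -∞, -∞, -∞, -∞]
  [-26, -28, 0, -20, -12, -2, -1]
  [-23, -8, 3, 0, -9, 1, 2]
  [-14, -19, -5, -25, 0, -7, -6]
  [3, -2, -5, -11, -16, 0, -6]
  [-28, -27, -9, -19, -14, 3, 0]
D(6):
  [0, -5, -11, -14, -19, -13, -12]
  [-∞, 0, -∞, -∞, -∞, -∞, -∞]
  [1, -4, 0, -13, -12, -2, -1]
  [4, -1, 3, 0, -9, 1, 2]
  [-4, -9, -5, -18, 0, -7, -6]
  [3, -2, -5, -11, -16, 0, -6]
  [6, 1, -2, -8, -13, 3, 0]
D(7):
  [0, -5, -11, -14, -19, -9, -12]
  [-∞, 0, -∞, -∞, -∞, -∞, -∞]
  [5, 0, 0, -9, -12, 2, -1]
  [8, 3, 3, 0, -9, 5, 2]
  [0, -5, -5, -14, 0, -3, -6]
  [3, -2, -5, -11, -16, 0, -6]
  [6, 1, -2, -8, -13, 3, 0]
Answer: A*[0][3] = -14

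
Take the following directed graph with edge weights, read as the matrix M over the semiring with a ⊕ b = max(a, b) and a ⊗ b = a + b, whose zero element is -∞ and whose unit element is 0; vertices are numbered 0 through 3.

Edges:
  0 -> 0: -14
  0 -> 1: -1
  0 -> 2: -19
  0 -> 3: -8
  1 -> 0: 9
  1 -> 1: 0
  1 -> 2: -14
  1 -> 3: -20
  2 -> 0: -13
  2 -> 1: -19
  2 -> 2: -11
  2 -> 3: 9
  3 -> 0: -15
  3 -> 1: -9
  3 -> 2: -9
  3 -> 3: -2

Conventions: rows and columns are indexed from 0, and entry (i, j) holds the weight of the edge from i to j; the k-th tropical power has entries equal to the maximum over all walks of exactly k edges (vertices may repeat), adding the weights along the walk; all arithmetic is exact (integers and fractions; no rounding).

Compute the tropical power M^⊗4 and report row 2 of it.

M^⊗2:
  [8, -1, -15, -10]
  [9, 8, -10, 1]
  [-6, 0, 0, 7]
  [0, -9, -11, 0]
M^⊗3:
  [8, 7, -11, 0]
  [17, 8, -6, 1]
  [9, 0, -2, 9]
  [0, -1, -9, -2]
M^⊗4:
  [16, 7, -7, 0]
  [17, 16, -2, 9]
  [9, 8, 0, 7]
  [8, -1, -11, 0]
Answer: row 2 of M^⊗4 = [9, 8, 0, 7]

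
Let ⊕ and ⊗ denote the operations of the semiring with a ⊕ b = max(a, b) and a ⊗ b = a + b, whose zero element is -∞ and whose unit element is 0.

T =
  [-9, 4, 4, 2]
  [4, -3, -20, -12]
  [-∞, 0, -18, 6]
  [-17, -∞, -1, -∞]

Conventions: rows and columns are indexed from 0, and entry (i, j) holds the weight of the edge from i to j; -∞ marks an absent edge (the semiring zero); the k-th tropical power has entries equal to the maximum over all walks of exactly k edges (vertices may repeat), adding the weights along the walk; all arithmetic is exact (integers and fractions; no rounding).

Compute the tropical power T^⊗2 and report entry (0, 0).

T^⊗2:
  [8, 4, 1, 10]
  [1, 8, 8, 6]
  [4, -3, 5, -12]
  [-26, -1, -13, 5]
Key observation: the optimum is the walk 0->1->0, with weight 4 + 4 = 8.
Optimal value attained by: walk 0->1->0.
Answer: (T^⊗2)[0][0] = 8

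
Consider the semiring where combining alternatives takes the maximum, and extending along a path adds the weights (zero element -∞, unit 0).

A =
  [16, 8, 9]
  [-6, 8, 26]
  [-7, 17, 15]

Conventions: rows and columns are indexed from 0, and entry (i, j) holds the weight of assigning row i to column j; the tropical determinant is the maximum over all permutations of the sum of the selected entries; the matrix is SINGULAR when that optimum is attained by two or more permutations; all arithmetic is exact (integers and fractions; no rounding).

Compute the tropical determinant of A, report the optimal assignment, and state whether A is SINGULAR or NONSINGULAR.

σ = (0, 1, 2): 16 + 8 + 15 = 39
σ = (0, 2, 1): 16 + 26 + 17 = 59
σ = (1, 0, 2): 8 + (-6) + 15 = 17
σ = (1, 2, 0): 8 + 26 + (-7) = 27
σ = (2, 0, 1): 9 + (-6) + 17 = 20
σ = (2, 1, 0): 9 + 8 + (-7) = 10
Optimal value attained by: σ = (0, 2, 1).
Answer: det⊕(A) = 59; verdict: NONSINGULAR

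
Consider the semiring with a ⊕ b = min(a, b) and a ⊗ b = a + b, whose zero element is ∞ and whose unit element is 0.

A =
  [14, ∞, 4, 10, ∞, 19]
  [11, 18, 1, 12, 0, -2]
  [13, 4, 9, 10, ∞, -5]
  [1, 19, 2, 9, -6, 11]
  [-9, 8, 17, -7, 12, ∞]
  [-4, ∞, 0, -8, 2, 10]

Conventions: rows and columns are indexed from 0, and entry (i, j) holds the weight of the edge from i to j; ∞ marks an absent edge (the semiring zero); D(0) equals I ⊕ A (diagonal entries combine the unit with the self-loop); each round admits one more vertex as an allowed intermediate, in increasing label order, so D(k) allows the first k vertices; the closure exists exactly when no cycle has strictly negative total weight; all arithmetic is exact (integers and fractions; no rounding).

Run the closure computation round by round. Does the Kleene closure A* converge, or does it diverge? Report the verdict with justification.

D(0):
  [0, ∞, 4, 10, ∞, 19]
  [11, 0, 1, 12, 0, -2]
  [13, 4, 0, 10, ∞, -5]
  [1, 19, 2, 0, -6, 11]
  [-9, 8, 17, -7, 0, ∞]
  [-4, ∞, 0, -8, 2, 0]
D(1):
  [0, ∞, 4, 10, ∞, 19]
  [11, 0, 1, 12, 0, -2]
  [13, 4, 0, 10, ∞, -5]
  [1, 19, 2, 0, -6, 11]
  [-9, 8, -5, -7, 0, 10]
  [-4, ∞, 0, -8, 2, 0]
D(2):
  [0, ∞, 4, 10, ∞, 19]
  [11, 0, 1, 12, 0, -2]
  [13, 4, 0, 10, 4, -5]
  [1, 19, 2, 0, -6, 11]
  [-9, 8, -5, -7, 0, 6]
  [-4, ∞, 0, -8, 2, 0]
Detection: at round 3, diagonal entry (4, 4) turns strictly negative.
Key observation: the cycle 4->0->2->1->4 has total weight (-9) + 4 + 4 + 0, which is strictly negative.
Answer: DIVERGES — negative cycle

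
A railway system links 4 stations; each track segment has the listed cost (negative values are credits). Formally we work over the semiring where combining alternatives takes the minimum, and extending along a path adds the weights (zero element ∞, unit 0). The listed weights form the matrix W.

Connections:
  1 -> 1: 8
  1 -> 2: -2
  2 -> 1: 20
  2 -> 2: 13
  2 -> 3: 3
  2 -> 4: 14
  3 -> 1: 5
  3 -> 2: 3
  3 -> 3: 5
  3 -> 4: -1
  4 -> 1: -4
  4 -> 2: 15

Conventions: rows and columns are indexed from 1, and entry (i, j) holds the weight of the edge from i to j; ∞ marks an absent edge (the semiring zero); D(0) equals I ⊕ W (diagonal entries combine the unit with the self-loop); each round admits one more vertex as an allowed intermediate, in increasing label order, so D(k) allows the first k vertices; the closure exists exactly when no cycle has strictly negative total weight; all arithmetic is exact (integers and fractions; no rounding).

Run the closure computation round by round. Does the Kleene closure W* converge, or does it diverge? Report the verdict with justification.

D(0):
  [0, -2, ∞, ∞]
  [20, 0, 3, 14]
  [5, 3, 0, -1]
  [-4, 15, ∞, 0]
D(1):
  [0, -2, ∞, ∞]
  [20, 0, 3, 14]
  [5, 3, 0, -1]
  [-4, -6, ∞, 0]
D(2):
  [0, -2, 1, 12]
  [20, 0, 3, 14]
  [5, 3, 0, -1]
  [-4, -6, -3, 0]
Detection: at round 3, diagonal entry (4, 4) turns strictly negative.
Key observation: the cycle 4->1->2->3->4 has total weight (-4) + (-2) + 3 + (-1), which is strictly negative.
Answer: DIVERGES — negative cycle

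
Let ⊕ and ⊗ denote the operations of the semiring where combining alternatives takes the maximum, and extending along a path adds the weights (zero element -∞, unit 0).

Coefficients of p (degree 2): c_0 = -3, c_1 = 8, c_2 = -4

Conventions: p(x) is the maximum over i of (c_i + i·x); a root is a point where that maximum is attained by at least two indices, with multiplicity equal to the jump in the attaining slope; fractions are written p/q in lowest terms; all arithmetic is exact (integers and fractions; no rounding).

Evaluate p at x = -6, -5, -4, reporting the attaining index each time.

p(-6) = max(-3+0·(-6)=-3, 8+1·(-6)=2, -4+2·(-6)=-16) = 2 (attained by i=1)
p(-5) = max(-3+0·(-5)=-3, 8+1·(-5)=3, -4+2·(-5)=-14) = 3 (attained by i=1)
p(-4) = max(-3+0·(-4)=-3, 8+1·(-4)=4, -4+2·(-4)=-12) = 4 (attained by i=1)
Answer: p(-6) = 2; p(-5) = 3; p(-4) = 4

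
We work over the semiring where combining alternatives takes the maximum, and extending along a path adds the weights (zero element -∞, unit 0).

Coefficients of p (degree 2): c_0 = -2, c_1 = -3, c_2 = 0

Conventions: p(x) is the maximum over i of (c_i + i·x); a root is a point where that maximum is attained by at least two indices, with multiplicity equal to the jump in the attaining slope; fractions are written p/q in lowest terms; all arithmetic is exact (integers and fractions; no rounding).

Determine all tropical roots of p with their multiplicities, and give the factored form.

hull edge (i=0, c=-2) to (i=2, c=0): slope 1, span 2
Factored form: p(x) = 0 ⊗ (x ⊕ (-1)) ⊗ (x ⊕ (-1))
Answer: roots = -1 (mult 2)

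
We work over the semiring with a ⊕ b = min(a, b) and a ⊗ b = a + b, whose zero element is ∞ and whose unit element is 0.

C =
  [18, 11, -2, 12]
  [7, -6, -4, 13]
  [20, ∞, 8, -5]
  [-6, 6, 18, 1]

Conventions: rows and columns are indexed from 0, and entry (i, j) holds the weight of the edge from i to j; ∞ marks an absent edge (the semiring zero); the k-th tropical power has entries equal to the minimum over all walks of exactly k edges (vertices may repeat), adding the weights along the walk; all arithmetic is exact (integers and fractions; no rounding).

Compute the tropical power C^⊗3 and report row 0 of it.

C^⊗2:
  [6, 5, 6, -7]
  [1, -12, -10, -9]
  [-11, 1, 13, -4]
  [-5, 0, -8, 2]
C^⊗3:
  [-13, -1, 1, -6]
  [-15, -18, -16, -15]
  [-10, -5, -13, -3]
  [-4, -6, -7, -13]
Answer: row 0 of C^⊗3 = [-13, -1, 1, -6]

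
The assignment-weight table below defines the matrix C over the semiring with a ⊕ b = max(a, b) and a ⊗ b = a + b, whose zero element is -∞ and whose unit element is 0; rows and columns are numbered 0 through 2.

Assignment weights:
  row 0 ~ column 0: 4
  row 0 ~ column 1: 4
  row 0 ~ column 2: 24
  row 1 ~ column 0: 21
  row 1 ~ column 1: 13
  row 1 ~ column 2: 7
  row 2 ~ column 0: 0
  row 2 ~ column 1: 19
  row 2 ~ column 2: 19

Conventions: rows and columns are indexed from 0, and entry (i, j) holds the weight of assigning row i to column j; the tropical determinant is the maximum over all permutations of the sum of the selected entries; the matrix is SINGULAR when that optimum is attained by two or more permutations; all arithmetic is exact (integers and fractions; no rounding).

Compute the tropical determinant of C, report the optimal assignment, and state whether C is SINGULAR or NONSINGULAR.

σ = (0, 1, 2): 4 + 13 + 19 = 36
σ = (0, 2, 1): 4 + 7 + 19 = 30
σ = (1, 0, 2): 4 + 21 + 19 = 44
σ = (1, 2, 0): 4 + 7 + 0 = 11
σ = (2, 0, 1): 24 + 21 + 19 = 64
σ = (2, 1, 0): 24 + 13 + 0 = 37
Optimal value attained by: σ = (2, 0, 1).
Answer: det⊕(C) = 64; verdict: NONSINGULAR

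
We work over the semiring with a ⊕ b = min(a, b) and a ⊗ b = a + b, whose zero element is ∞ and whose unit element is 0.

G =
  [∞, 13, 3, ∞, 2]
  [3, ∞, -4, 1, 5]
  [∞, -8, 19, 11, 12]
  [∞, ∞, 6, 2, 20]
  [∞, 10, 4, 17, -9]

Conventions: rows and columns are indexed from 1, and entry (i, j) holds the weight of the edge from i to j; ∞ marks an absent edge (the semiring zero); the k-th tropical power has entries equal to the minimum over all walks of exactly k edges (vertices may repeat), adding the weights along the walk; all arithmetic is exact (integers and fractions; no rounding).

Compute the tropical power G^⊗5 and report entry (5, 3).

G^⊗2:
  [16, -5, 6, 14, -7]
  [∞, -12, 6, 3, -4]
  [-5, 11, -12, -7, -3]
  [∞, -2, 8, 4, 11]
  [13, -4, -5, 8, -18]
G^⊗3:
  [-2, -2, -9, -4, -16]
  [-9, -2, -16, -11, -13]
  [14, -20, -2, -5, -12]
  [1, 0, -6, -1, 2]
  [-1, -13, -14, -3, -27]
G^⊗4:
  [1, -17, -12, -2, -25]
  [1, -24, -9, -9, -22]
  [-17, -10, -24, -19, -21]
  [3, -14, -4, 1, -7]
  [-10, -22, -23, -12, -36]
G^⊗5:
  [-14, -20, -21, -16, -34]
  [-21, -17, -28, -23, -31]
  [-7, -32, -17, -17, -30]
  [-11, -12, -18, -13, -16]
  [-19, -31, -32, -21, -45]
Key observation: the optimum is the walk 5->5->5->5->5->3, with weight (-9) + (-9) + (-9) + (-9) + 4 = -32.
Optimal value attained by: walk 5->5->5->5->5->3.
Answer: (G^⊗5)[5][3] = -32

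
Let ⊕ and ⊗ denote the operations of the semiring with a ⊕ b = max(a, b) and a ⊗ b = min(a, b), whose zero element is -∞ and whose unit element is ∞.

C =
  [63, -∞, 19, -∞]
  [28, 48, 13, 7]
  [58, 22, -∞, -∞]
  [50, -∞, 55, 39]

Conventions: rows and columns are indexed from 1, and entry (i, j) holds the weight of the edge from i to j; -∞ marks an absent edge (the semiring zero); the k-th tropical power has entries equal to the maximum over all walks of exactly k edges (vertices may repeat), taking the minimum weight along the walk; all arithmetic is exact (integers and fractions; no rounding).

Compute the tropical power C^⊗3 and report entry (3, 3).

C^⊗2:
  [63, 19, 19, -∞]
  [28, 48, 19, 7]
  [58, 22, 19, 7]
  [55, 22, 39, 39]
C^⊗3:
  [63, 19, 19, 7]
  [28, 48, 19, 7]
  [58, 22, 19, 7]
  [55, 22, 39, 39]
Key observation: the optimum is the walk 3->1->1->3, with weight 58 min 63 min 19 = 19.
Optimal value attained by: walk 3->1->1->3.
Answer: (C^⊗3)[3][3] = 19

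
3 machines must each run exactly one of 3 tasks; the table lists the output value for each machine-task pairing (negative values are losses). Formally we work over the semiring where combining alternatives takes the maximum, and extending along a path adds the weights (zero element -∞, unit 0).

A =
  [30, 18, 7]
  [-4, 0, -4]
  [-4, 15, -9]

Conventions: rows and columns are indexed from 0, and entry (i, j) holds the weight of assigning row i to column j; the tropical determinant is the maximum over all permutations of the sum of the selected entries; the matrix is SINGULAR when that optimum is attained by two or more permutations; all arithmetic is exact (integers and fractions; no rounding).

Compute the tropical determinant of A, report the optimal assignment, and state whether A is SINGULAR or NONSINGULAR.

σ = (0, 1, 2): 30 + 0 + (-9) = 21
σ = (0, 2, 1): 30 + (-4) + 15 = 41
σ = (1, 0, 2): 18 + (-4) + (-9) = 5
σ = (1, 2, 0): 18 + (-4) + (-4) = 10
σ = (2, 0, 1): 7 + (-4) + 15 = 18
σ = (2, 1, 0): 7 + 0 + (-4) = 3
Optimal value attained by: σ = (0, 2, 1).
Answer: det⊕(A) = 41; verdict: NONSINGULAR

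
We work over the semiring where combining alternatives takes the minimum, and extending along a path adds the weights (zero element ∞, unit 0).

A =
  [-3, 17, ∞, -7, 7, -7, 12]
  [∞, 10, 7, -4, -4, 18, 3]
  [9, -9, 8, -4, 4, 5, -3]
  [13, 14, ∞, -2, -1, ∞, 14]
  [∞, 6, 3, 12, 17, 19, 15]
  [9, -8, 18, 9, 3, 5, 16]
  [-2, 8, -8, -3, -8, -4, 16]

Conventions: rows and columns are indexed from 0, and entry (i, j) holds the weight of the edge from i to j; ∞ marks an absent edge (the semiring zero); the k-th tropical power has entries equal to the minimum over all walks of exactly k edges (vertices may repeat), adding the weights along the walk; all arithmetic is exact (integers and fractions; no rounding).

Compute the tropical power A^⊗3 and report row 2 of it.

A^⊗2:
  [-6, -15, 4, -10, -8, -10, 7]
  [1, -2, -5, -6, -5, -1, 4]
  [-5, -3, -11, -13, -13, -7, -6]
  [10, 5, 2, -4, -3, 6, 12]
  [12, -6, 7, -1, 2, 8, 0]
  [6, -3, -1, -12, -12, 2, -5]
  [-5, -17, -5, -12, -4, -9, -11]
A^⊗3:
  [-9, -18, -8, -19, -19, -13, -12]
  [-2, -14, -4, -9, -7, -6, -8]
  [-8, -20, -14, -15, -14, -12, -14]
  [7, -7, 0, -6, -5, 3, -1]
  [-2, -2, -8, -10, -10, -4, -3]
  [-7, -10, -13, -14, -13, -9, -4]
  [-13, -17, -19, -21, -21, -15, -14]
Answer: row 2 of A^⊗3 = [-8, -20, -14, -15, -14, -12, -14]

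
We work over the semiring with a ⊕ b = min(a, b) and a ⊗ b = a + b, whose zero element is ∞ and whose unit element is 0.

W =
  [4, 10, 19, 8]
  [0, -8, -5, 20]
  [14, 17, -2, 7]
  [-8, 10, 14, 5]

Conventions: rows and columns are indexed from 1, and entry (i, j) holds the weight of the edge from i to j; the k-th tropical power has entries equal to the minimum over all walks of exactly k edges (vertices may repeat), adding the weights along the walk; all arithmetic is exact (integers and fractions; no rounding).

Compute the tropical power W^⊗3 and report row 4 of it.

W^⊗2:
  [0, 2, 5, 12]
  [-8, -16, -13, 2]
  [-1, 9, -4, 5]
  [-4, 2, 5, 0]
W^⊗3:
  [2, -6, -3, 8]
  [-16, -24, -21, -6]
  [-3, 1, -6, 3]
  [-8, -6, -3, 4]
Answer: row 4 of W^⊗3 = [-8, -6, -3, 4]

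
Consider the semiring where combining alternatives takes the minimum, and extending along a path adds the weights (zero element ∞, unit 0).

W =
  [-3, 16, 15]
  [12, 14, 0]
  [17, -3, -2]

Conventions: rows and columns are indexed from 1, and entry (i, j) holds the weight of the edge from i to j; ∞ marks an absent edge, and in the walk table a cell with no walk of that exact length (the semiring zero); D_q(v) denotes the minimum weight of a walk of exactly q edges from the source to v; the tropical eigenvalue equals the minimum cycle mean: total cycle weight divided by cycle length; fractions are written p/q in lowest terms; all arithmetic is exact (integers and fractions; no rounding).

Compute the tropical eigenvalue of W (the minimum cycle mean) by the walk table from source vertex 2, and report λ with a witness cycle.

q=0: [∞, 0, ∞]
q=1: [12, 14, 0]
q=2: [9, -3, -2]
q=3: [6, -5, -4]
Optimal cycle mean attained by: cycle 1->1, total (-3), length 1.
Answer: λ = -3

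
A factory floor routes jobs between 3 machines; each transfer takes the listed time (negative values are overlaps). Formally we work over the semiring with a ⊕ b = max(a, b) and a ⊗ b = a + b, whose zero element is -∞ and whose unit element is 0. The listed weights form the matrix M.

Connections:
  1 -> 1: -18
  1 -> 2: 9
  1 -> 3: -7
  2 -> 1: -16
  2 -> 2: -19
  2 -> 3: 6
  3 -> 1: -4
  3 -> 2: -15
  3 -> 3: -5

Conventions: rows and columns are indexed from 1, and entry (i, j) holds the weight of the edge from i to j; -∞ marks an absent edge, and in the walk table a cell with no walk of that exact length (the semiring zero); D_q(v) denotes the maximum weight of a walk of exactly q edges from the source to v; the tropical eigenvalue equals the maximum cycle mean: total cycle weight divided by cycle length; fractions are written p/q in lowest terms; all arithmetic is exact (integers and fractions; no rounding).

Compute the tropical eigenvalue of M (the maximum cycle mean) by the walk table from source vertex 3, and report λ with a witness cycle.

q=0: [-∞, -∞, 0]
q=1: [-4, -15, -5]
q=2: [-9, 5, -9]
q=3: [-11, 0, 11]
Optimal cycle mean attained by: cycle 1->2->3->1, total 9 + 6 + (-4), length 3.
Answer: λ = 11/3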